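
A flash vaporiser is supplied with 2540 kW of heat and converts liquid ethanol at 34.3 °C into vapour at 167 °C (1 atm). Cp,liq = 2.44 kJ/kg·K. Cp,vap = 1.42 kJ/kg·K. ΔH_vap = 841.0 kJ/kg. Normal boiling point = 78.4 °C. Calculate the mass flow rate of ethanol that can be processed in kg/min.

ṁ = 142 kg/min

Δh = 2.44×(78.4−34.3) + 841.0 + 1.42×(167−78.4) = 1074.4 kJ/kg
Q = 2540 kW = 2540 kJ/s = 152400 kJ/min
ṁ = Q/Δh = 152400 / 1074.4 = 141.84 kg/min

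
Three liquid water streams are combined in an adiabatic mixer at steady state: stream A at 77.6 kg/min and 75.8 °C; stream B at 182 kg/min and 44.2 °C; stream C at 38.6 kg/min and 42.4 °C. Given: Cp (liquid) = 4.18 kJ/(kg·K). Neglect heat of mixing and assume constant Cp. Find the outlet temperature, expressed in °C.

No heat crosses the boundary, so H_out = H_in.
Σ ṁᵢCp,ᵢTᵢ = 77.6×4.18×75.8 + 182×4.18×44.2 + 38.6×4.18×42.4 = 65054
Σ ṁᵢCp,ᵢ = 77.6×4.18 + 182×4.18 + 38.6×4.18 = 1246.5
T_out = 65054 / 1246.5 = 52.19 °C

T_out = 52.2 °C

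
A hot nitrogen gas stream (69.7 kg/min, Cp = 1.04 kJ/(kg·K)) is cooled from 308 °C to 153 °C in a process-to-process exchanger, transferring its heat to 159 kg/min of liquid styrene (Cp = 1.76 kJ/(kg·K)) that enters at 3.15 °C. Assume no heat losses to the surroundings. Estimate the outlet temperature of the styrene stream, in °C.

Heat released by hot stream: Q = 69.7 × 1.04 × (308 − 153) = 11236 kJ/min
Energy balance on cold side (adiabatic exchanger): Q = ṁ_c·Cp_c·(T_c,out − T_c,in)
T_c,out = 3.15 + 11236/(159 × 1.76) = 43.3 °C

T_c,out = 43.3 °C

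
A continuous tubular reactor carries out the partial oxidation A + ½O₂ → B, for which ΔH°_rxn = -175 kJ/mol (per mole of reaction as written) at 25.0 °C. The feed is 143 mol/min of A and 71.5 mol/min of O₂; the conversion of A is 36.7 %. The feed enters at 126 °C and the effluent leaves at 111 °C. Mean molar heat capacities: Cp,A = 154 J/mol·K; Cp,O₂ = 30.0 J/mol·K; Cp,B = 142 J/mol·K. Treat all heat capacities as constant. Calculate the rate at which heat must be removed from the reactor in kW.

Q_out = 161 kW

Extent of reaction ξ = 0.367 × 143 = 52.481 mol/min
Reaction term: ξ·ΔH°_rxn = 52.481 × -175 = -9184.2 kJ/min
Sensible, feed 126→25 °C: -2440.9 kJ/min
Outlet flows (mol/min): A 90.519, O₂ 45.26, B 52.481
Sensible, products 25→111 °C: 1956.5 kJ/min
Q = ΔH = -9668.5 kJ/min = -161.14 kW
Heat removed = 161.14 kW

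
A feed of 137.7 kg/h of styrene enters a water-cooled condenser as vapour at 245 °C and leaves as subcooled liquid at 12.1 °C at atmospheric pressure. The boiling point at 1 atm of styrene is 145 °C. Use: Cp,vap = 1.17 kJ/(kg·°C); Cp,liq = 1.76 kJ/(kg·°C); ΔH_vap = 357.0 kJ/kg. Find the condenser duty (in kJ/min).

vapour 245→145 °C: -117 kJ/kg
condensation at 145 °C: -357 kJ/kg
liquid 145→12.1 °C: -233.9 kJ/kg
Δh = -117 + -357 + -233.9 = -707.9 kJ/kg
Q = ṁ·Δh = 137.7 kg/h × -707.9 kJ/kg = -97478 kJ/h
|Q| = 27.077 kW = 1624.6 kJ/min

Q_c = 1620 kJ/min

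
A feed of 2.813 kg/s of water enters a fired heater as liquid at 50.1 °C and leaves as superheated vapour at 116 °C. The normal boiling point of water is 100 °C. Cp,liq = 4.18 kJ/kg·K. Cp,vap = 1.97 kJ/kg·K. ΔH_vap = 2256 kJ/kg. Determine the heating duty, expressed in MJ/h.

Q = 25300 MJ/h

liquid 50.1→100 °C: 208.58 kJ/kg
vaporisation at 100 °C: 2256 kJ/kg
vapour 100→116 °C: 31.52 kJ/kg
Δh = 208.58 + 2256 + 31.52 = 2496.1 kJ/kg
Q = ṁ·Δh = 2.813 kg/s × 2496.1 kJ/kg = 7021.5 kJ/s
|Q| = 7021.5 kW = 25278 MJ/h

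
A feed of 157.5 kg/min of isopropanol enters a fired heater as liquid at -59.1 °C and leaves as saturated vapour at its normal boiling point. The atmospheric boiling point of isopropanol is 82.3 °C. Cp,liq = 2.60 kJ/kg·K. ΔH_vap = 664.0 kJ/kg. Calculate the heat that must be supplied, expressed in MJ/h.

liquid -59.1→82.3 °C: 367.64 kJ/kg
vaporisation at 82.3 °C: 664 kJ/kg
Δh = 367.64 + 664 = 1031.6 kJ/kg
Q = ṁ·Δh = 157.5 kg/min × 1031.6 kJ/kg = 162480 kJ/min
|Q| = 2708.1 kW = 9749 MJ/h

Q = 9750 MJ/h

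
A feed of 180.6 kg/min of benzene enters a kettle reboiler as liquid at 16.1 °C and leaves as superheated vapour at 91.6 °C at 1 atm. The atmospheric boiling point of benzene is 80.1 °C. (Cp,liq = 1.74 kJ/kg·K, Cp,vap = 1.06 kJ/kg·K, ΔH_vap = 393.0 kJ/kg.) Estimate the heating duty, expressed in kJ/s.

liquid 16.1→80.1 °C: 111.36 kJ/kg
vaporisation at 80.1 °C: 393 kJ/kg
vapour 80.1→91.6 °C: 12.19 kJ/kg
Δh = 111.36 + 393 + 12.19 = 516.55 kJ/kg
Q = ṁ·Δh = 180.6 kg/min × 516.55 kJ/kg = 93289 kJ/min
|Q| = 1554.8 kW

Q = 1550 kJ/s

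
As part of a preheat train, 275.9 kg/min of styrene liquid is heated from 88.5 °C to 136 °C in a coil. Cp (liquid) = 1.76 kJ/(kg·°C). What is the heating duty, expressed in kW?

Q = ṁ·Cp·ΔT = 275.9 × 1.76 × (136 − 88.5) = 23065 kJ/min
Converting: 23065 / 60 s = 384.42 kW

Q = 384 kW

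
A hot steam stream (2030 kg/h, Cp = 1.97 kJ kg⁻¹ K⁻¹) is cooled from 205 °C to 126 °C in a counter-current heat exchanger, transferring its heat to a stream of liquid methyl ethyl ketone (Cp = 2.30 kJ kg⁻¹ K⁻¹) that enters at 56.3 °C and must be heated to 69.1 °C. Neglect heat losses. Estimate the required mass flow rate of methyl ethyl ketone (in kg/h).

ṁ_c = 10700 kg/h

Heat released by hot stream: Q = 2030 × 1.97 × (205 − 126) = 315930 kJ/h
Energy balance on cold side (adiabatic exchanger): Q = ṁ_c·Cp_c·(T_c,out − T_c,in)
ṁ_c = 315930 / [2.30 × (69.1 − 56.3)] = 10731 kg/h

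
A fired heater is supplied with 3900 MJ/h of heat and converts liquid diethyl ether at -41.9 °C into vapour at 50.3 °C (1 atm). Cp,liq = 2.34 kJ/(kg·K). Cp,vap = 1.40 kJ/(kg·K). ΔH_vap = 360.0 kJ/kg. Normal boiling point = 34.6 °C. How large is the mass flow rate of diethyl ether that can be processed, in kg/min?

ṁ = 116 kg/min

Δh = 2.34×(34.6−-41.9) + 360.0 + 1.40×(50.3−34.6) = 560.99 kJ/kg
Q = 3900 MJ/h = 1083.3 kJ/s = 65000 kJ/min
ṁ = Q/Δh = 65000 / 560.99 = 115.87 kg/min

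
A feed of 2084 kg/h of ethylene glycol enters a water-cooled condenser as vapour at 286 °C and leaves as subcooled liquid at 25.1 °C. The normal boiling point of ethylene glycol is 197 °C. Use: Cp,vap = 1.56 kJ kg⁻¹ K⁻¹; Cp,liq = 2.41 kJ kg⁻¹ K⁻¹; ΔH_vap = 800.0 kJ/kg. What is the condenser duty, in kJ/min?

vapour 286→197 °C: -138.84 kJ/kg
condensation at 197 °C: -800 kJ/kg
liquid 197→25.1 °C: -414.28 kJ/kg
Δh = -138.84 + -800 + -414.28 = -1353.1 kJ/kg
Q = ṁ·Δh = 2084 kg/h × -1353.1 kJ/kg = -2.8199e+06 kJ/h
|Q| = 783.31 kW = 46998 kJ/min

Q_c = 47000 kJ/min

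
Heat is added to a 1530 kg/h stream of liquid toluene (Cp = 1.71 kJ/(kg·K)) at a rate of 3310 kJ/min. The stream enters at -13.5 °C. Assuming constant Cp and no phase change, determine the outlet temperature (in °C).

T_out = 62.4 °C

Q = 3310 kJ/min = 198600 kJ/h
ΔT = Q/(ṁ·Cp) = 198600/(1530×1.71) = 75.909 K
T_out = -13.5 + 75.909 = 62.409 °C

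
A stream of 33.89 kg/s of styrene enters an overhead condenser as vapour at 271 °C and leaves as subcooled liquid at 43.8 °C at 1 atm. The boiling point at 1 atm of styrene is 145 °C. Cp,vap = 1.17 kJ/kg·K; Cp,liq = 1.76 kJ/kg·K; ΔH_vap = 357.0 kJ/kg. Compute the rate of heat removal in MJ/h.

vapour 271→145 °C: -147.42 kJ/kg
condensation at 145 °C: -357 kJ/kg
liquid 145→43.8 °C: -178.11 kJ/kg
Δh = -147.42 + -357 + -178.11 = -682.53 kJ/kg
Q = ṁ·Δh = 33.89 kg/s × -682.53 kJ/kg = -23131 kJ/s
|Q| = 23131 kW = 83272 MJ/h

Q_c = 83300 MJ/h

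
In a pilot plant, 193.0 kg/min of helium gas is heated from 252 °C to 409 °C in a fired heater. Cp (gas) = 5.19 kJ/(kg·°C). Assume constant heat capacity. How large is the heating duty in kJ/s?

Q = ṁ·Cp·ΔT = 193.0 × 5.19 × (409 − 252) = 157260 kJ/min
Converting: 157260 / 60 s = 2621 kW

Q = 2620 kJ/s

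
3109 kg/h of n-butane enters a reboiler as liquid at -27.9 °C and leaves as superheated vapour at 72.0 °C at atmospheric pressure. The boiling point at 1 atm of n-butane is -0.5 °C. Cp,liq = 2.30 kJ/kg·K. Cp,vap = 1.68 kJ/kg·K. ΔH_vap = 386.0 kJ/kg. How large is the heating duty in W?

liquid -27.9→-0.5 °C: 63.02 kJ/kg
vaporisation at -0.5 °C: 386 kJ/kg
vapour -0.5→72.0 °C: 121.8 kJ/kg
Δh = 63.02 + 386 + 121.8 = 570.82 kJ/kg
Q = ṁ·Δh = 3109 kg/h × 570.82 kJ/kg = 1.7747e+06 kJ/h
|Q| = 492.97 kW = 492970 W

Q = 493000 W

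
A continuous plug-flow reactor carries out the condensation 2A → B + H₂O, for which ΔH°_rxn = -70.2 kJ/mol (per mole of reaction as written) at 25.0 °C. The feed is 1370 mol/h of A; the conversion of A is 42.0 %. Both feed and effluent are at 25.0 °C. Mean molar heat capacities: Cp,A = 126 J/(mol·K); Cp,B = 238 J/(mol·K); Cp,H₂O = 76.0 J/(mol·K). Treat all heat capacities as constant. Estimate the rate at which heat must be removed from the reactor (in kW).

Q_out = 5.61 kW

Extent of reaction ξ = 0.420 × 1370 / 2 = 287.7 mol/h
Reaction term: ξ·ΔH°_rxn = 287.7 × -70.2 = -20197 kJ/h
Q = ΔH = -20197 kJ/h = -5.6101 kW
Heat removed = 5.6101 kW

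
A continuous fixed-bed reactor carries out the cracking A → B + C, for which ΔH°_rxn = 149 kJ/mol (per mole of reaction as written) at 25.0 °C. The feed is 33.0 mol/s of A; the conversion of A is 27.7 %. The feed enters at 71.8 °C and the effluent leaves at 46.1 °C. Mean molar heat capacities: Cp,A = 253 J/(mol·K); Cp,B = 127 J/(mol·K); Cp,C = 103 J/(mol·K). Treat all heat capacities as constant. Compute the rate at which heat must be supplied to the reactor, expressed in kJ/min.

Q_in = 68600 kJ/min

Extent of reaction ξ = 0.277 × 33.0 = 9.141 mol/s
Reaction term: ξ·ΔH°_rxn = 9.141 × 149 = 1362 kJ/s
Sensible, feed 71.8→25 °C: -390.73 kJ/s
Outlet flows (mol/s): A 23.859, B 9.141, C 9.141
Sensible, products 25→46.1 °C: 171.73 kJ/s
Q = ΔH = 1143 kJ/s = 1143 kW
Heat supplied = 68580 kJ/min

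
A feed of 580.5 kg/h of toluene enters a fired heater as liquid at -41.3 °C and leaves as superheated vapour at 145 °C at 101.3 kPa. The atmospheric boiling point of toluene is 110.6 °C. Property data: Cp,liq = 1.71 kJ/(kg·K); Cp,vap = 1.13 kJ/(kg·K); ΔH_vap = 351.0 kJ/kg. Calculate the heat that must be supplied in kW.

Q = 105 kW

liquid -41.3→110.6 °C: 259.75 kJ/kg
vaporisation at 110.6 °C: 351 kJ/kg
vapour 110.6→145 °C: 38.872 kJ/kg
Δh = 259.75 + 351 + 38.872 = 649.62 kJ/kg
Q = ṁ·Δh = 580.5 kg/h × 649.62 kJ/kg = 377100 kJ/h
|Q| = 104.75 kW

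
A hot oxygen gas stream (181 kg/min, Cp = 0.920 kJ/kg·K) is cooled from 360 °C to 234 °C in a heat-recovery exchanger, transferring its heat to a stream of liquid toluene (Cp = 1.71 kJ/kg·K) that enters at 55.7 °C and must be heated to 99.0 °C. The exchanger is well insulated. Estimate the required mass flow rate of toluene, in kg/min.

ṁ_c = 283 kg/min

Heat released by hot stream: Q = 181 × 0.920 × (360 − 234) = 20982 kJ/min
Energy balance on cold side (adiabatic exchanger): Q = ṁ_c·Cp_c·(T_c,out − T_c,in)
ṁ_c = 20982 / [1.71 × (99.0 − 55.7)] = 283.37 kg/min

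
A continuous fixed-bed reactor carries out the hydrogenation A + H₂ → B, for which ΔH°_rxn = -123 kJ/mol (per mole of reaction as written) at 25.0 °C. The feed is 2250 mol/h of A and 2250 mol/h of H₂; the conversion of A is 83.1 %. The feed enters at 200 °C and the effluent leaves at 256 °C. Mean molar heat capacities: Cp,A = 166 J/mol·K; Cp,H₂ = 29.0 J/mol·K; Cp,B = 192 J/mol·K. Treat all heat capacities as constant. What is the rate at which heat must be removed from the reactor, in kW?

Extent of reaction ξ = 0.831 × 2250 = 1869.8 mol/h
Reaction term: ξ·ΔH°_rxn = 1869.8 × -123 = -229980 kJ/h
Sensible, feed 200→25 °C: -76781 kJ/h
Outlet flows (mol/h): A 380.25, H₂ 380.25, B 1869.8
Sensible, products 25→256 °C: 100060 kJ/h
Q = ΔH = -206700 kJ/h = -57.418 kW
Heat removed = 57.418 kW

Q_out = 57.4 kW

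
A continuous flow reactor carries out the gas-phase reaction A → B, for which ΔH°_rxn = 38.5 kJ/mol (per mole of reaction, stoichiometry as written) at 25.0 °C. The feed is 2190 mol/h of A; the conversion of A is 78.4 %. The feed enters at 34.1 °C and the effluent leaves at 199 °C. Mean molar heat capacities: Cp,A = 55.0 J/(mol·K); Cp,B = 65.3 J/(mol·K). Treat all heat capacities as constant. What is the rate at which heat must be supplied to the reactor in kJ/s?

Extent of reaction ξ = 0.784 × 2190 = 1717 mol/h
Reaction term: ξ·ΔH°_rxn = 1717 × 38.5 = 66103 kJ/h
Sensible, feed 34.1→25 °C: -1096.1 kJ/h
Outlet flows (mol/h): A 473.04, B 1717
Sensible, products 25→199 °C: 24035 kJ/h
Q = ΔH = 89042 kJ/h = 24.734 kW
Heat supplied = 24.734 kJ/s

Q_in = 24.7 kJ/s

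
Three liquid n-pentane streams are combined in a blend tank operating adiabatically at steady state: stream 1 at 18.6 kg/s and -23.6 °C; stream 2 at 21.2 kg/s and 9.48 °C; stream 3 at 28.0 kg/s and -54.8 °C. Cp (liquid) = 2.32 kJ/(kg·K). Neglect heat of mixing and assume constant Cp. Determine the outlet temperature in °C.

T_out = -26.1 °C

No heat crosses the boundary, so H_out = H_in.
T_out = Σ ṁᵢCp,ᵢTᵢ / Σ ṁᵢCp,ᵢ
      = -4111.9 / 157.3 = -26.141 °C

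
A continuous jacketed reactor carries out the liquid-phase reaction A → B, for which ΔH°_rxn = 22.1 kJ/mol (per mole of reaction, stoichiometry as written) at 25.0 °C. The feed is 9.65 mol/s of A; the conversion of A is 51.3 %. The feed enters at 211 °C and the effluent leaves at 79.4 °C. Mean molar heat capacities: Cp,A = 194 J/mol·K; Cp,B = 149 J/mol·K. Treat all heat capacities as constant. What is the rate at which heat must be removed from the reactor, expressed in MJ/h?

Q_out = 537 MJ/h

Extent of reaction ξ = 0.513 × 9.65 = 4.9505 mol/s
Reaction term: ξ·ΔH°_rxn = 4.9505 × 22.1 = 109.4 kJ/s
Sensible, feed 211→25 °C: -348.21 kJ/s
Outlet flows (mol/s): A 4.6996, B 4.9505
Sensible, products 25→79.4 °C: 89.724 kJ/s
Q = ΔH = -149.08 kJ/s = -149.08 kW
Heat removed = 536.7 MJ/h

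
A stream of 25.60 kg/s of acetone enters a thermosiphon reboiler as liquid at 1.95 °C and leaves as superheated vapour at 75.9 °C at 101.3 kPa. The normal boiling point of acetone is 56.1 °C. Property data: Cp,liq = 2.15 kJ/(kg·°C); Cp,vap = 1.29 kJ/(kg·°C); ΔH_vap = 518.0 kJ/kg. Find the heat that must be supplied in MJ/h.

Q = 60800 MJ/h

liquid 1.95→56.1 °C: 116.42 kJ/kg
vaporisation at 56.1 °C: 518 kJ/kg
vapour 56.1→75.9 °C: 25.542 kJ/kg
Δh = 116.42 + 518 + 25.542 = 659.96 kJ/kg
Q = ṁ·Δh = 25.60 kg/s × 659.96 kJ/kg = 16895 kJ/s
|Q| = 16895 kW = 60822 MJ/h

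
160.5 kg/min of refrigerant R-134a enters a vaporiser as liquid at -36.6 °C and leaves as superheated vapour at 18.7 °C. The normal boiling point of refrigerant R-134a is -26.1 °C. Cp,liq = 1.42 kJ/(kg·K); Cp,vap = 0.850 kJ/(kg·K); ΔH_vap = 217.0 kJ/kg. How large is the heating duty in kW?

liquid -36.6→-26.1 °C: 14.91 kJ/kg
vaporisation at -26.1 °C: 217 kJ/kg
vapour -26.1→18.7 °C: 38.08 kJ/kg
Δh = 14.91 + 217 + 38.08 = 269.99 kJ/kg
Q = ṁ·Δh = 160.5 kg/min × 269.99 kJ/kg = 43333 kJ/min
|Q| = 722.22 kW

Q = 722 kW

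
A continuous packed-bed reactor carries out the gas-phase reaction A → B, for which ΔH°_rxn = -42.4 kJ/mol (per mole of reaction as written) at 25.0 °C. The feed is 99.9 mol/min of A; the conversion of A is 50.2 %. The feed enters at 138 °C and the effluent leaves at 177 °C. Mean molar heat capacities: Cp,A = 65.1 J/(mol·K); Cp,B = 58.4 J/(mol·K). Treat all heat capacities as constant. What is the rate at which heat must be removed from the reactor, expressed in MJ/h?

Extent of reaction ξ = 0.502 × 99.9 = 50.15 mol/min
Reaction term: ξ·ΔH°_rxn = 50.15 × -42.4 = -2126.4 kJ/min
Sensible, feed 138→25 °C: -734.89 kJ/min
Outlet flows (mol/min): A 49.75, B 50.15
Sensible, products 25→177 °C: 937.46 kJ/min
Q = ΔH = -1923.8 kJ/min = -32.063 kW
Heat removed = 115.43 MJ/h

Q_out = 115 MJ/h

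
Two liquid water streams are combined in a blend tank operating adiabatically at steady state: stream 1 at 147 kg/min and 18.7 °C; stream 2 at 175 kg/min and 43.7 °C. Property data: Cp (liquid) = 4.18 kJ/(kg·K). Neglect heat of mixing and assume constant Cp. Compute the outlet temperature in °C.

Energy balance with Q = 0: Σ ṁᵢCp,ᵢ(T_out − Tᵢ) = 0
T_out = Σ ṁᵢCp,ᵢTᵢ / Σ ṁᵢCp,ᵢ
      = 43457 / 1346 = 32.287 °C

T_out = 32.3 °C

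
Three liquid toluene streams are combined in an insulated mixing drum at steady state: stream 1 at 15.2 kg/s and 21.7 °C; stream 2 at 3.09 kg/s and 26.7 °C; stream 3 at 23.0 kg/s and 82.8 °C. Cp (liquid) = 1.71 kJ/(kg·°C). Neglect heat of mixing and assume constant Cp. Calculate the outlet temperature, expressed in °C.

T_out = 56.1 °C

No heat crosses the boundary, so H_out = H_in.
T_out = Σ ṁᵢCp,ᵢTᵢ / Σ ṁᵢCp,ᵢ
      = 3961.6 / 70.606 = 56.109 °C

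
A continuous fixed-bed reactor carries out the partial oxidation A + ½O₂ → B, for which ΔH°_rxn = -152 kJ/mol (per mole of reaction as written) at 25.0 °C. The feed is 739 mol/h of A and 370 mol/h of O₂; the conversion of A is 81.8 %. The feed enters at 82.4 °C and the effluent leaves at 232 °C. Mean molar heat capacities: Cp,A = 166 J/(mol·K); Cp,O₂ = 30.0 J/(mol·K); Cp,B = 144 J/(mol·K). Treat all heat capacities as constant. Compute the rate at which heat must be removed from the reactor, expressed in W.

Q_out = 21300 W

Extent of reaction ξ = 0.818 × 739 = 604.5 mol/h
Reaction term: ξ·ΔH°_rxn = 604.5 × -152 = -91884 kJ/h
Sensible, feed 82.4→25 °C: -7678.6 kJ/h
Outlet flows (mol/h): A 134.5, O₂ 67.749, B 604.5
Sensible, products 25→232 °C: 23061 kJ/h
Q = ΔH = -76502 kJ/h = -21.25 kW
Heat removed = 21250 W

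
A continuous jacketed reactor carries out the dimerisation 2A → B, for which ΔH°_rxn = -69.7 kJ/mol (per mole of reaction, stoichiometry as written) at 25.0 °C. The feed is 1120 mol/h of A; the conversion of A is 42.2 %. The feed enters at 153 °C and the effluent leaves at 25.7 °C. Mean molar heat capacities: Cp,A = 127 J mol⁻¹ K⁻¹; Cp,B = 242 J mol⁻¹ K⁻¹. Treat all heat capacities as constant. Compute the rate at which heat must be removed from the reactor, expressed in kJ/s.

Q_out = 9.61 kJ/s

Extent of reaction ξ = 0.422 × 1120 / 2 = 236.32 mol/h
Reaction term: ξ·ΔH°_rxn = 236.32 × -69.7 = -16472 kJ/h
Sensible, feed 153→25 °C: -18207 kJ/h
Outlet flows (mol/h): A 647.36, B 236.32
Sensible, products 25→25.7 °C: 97.583 kJ/h
Q = ΔH = -34581 kJ/h = -9.6057 kW
Heat removed = 9.6057 kJ/s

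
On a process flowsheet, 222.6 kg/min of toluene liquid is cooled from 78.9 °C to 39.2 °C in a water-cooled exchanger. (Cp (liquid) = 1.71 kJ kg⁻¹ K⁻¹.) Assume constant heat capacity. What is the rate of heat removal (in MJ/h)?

Q = ṁ·Cp·ΔT = 222.6 × 1.71 × (39.2 − 78.9) = -15112 kJ/min
Converting: 15112 / 60 s = 251.86 kW
Cooling duty = 906.7 MJ/h

Q_c = 907 MJ/h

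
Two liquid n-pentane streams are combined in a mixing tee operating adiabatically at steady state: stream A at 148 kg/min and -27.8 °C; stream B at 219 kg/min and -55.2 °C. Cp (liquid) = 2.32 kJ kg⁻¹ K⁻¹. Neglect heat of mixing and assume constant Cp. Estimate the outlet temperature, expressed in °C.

Energy balance with Q = 0: Σ ṁᵢCp,ᵢ(T_out − Tᵢ) = 0
Σ ṁᵢCp,ᵢTᵢ = 148×2.32×-27.8 + 219×2.32×-55.2 = -37591
Σ ṁᵢCp,ᵢ = 148×2.32 + 219×2.32 = 851.44
T_out = -37591 / 851.44 = -44.15 °C

T_out = -44.2 °C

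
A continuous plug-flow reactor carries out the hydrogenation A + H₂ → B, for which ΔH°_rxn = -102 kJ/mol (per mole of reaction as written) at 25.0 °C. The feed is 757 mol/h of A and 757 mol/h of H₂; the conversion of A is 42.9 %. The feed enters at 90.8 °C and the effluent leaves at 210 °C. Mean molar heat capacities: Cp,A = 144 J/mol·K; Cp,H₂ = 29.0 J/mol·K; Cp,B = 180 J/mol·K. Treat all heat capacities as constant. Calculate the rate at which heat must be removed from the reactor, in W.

Q_out = 4750 W

Extent of reaction ξ = 0.429 × 757 = 324.75 mol/h
Reaction term: ξ·ΔH°_rxn = 324.75 × -102 = -33125 kJ/h
Sensible, feed 90.8→25 °C: -8617.2 kJ/h
Outlet flows (mol/h): A 432.25, H₂ 432.25, B 324.75
Sensible, products 25→210 °C: 24648 kJ/h
Q = ΔH = -17094 kJ/h = -4.7482 kW
Heat removed = 4748.2 W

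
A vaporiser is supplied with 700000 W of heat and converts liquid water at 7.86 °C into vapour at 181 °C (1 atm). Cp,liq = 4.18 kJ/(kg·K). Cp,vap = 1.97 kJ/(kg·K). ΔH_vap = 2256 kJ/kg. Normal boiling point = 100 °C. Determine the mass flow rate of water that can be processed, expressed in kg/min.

ṁ = 15.0 kg/min

Δh = 4.18×(100−7.86) + 2256 + 1.97×(181−100) = 2800.7 kJ/kg
Q = 700000 W = 700 kJ/s = 42000 kJ/min
ṁ = Q/Δh = 42000 / 2800.7 = 14.996 kg/min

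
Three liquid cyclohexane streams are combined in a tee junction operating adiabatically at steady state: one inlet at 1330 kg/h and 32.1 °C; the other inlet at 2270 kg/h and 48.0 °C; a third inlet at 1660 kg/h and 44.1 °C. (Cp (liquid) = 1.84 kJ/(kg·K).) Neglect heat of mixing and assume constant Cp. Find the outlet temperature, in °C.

T_out = 42.7 °C

Energy balance with Q = 0: Σ ṁᵢCp,ᵢ(T_out − Tᵢ) = 0
T_out = Σ ṁᵢCp,ᵢTᵢ / Σ ṁᵢCp,ᵢ
      = 413740 / 9678.4 = 42.749 °C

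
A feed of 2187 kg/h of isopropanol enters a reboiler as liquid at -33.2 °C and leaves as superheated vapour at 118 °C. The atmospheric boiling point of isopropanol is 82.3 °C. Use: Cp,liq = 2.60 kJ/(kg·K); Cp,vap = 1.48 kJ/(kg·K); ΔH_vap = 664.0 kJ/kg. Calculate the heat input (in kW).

liquid -33.2→82.3 °C: 300.3 kJ/kg
vaporisation at 82.3 °C: 664 kJ/kg
vapour 82.3→118 °C: 52.836 kJ/kg
Δh = 300.3 + 664 + 52.836 = 1017.1 kJ/kg
Q = ṁ·Δh = 2187 kg/h × 1017.1 kJ/kg = 2.2245e+06 kJ/h
|Q| = 617.91 kW

Q = 618 kW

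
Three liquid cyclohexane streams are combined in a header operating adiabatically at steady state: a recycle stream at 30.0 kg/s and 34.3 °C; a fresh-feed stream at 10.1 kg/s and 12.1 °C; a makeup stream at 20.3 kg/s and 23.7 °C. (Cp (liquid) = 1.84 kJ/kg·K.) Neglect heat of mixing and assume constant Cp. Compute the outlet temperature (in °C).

T_out = 27.0 °C

No heat crosses the boundary, so H_out = H_in.
Σ ṁᵢCp,ᵢTᵢ = 30.0×1.84×34.3 + 10.1×1.84×12.1 + 20.3×1.84×23.7 = 3003.5
Σ ṁᵢCp,ᵢ = 30.0×1.84 + 10.1×1.84 + 20.3×1.84 = 111.14
T_out = 3003.5 / 111.14 = 27.025 °C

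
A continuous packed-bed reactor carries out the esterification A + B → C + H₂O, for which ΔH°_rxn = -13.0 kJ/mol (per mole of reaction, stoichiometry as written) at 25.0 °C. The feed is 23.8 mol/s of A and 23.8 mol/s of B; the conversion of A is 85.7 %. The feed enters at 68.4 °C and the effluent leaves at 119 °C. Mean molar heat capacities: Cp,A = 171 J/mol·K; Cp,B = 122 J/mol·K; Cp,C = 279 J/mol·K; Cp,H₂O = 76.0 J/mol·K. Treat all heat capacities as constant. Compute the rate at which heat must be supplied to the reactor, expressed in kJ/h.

Extent of reaction ξ = 0.857 × 23.8 = 20.397 mol/s
Reaction term: ξ·ΔH°_rxn = 20.397 × -13.0 = -265.16 kJ/s
Sensible, feed 68.4→25 °C: -302.65 kJ/s
Outlet flows (mol/s): A 3.4034, B 3.4034, C 20.397, H₂O 20.397
Sensible, products 25→119 °C: 774.37 kJ/s
Q = ΔH = 206.57 kJ/s = 206.57 kW
Heat supplied = 743650 kJ/h

Q_in = 744000 kJ/h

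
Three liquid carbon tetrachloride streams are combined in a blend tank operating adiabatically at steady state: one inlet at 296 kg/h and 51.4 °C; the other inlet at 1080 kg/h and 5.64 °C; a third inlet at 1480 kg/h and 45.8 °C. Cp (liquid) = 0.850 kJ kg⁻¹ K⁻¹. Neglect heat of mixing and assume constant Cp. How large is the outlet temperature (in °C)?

Energy balance with Q = 0: Σ ṁᵢCp,ᵢ(T_out − Tᵢ) = 0
Σ ṁᵢCp,ᵢTᵢ = 296×0.850×51.4 + 1080×0.850×5.64 + 1480×0.850×45.8 = 75726
Σ ṁᵢCp,ᵢ = 296×0.850 + 1080×0.850 + 1480×0.850 = 2427.6
T_out = 75726 / 2427.6 = 31.194 °C

T_out = 31.2 °C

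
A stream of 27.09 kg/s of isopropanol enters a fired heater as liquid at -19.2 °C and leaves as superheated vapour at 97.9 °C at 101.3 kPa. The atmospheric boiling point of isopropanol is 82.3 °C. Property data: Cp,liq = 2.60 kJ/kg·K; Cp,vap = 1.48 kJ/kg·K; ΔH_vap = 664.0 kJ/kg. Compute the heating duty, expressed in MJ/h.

Q = 92700 MJ/h

liquid -19.2→82.3 °C: 263.9 kJ/kg
vaporisation at 82.3 °C: 664 kJ/kg
vapour 82.3→97.9 °C: 23.088 kJ/kg
Δh = 263.9 + 664 + 23.088 = 950.99 kJ/kg
Q = ṁ·Δh = 27.09 kg/s × 950.99 kJ/kg = 25762 kJ/s
|Q| = 25762 kW = 92744 MJ/h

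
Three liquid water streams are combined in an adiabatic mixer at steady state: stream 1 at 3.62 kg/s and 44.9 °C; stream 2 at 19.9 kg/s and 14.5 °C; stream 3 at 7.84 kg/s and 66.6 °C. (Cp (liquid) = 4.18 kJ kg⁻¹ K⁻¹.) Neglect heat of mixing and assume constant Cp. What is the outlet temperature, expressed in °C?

Energy balance with Q = 0: Σ ṁᵢCp,ᵢ(T_out − Tᵢ) = 0
T_out = Σ ṁᵢCp,ᵢTᵢ / Σ ṁᵢCp,ᵢ
      = 4068.1 / 131.08 = 31.034 °C

T_out = 31.0 °C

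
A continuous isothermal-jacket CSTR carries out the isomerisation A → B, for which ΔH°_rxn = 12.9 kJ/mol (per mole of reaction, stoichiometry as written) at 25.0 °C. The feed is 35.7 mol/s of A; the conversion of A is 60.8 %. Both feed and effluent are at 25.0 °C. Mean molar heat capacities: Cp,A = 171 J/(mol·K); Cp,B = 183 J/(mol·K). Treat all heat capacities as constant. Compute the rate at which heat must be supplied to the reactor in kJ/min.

Q_in = 16800 kJ/min

Extent of reaction ξ = 0.608 × 35.7 = 21.706 mol/s
Reaction term: ξ·ΔH°_rxn = 21.706 × 12.9 = 280 kJ/s
Q = ΔH = 280 kJ/s = 280 kW
Heat supplied = 16800 kJ/min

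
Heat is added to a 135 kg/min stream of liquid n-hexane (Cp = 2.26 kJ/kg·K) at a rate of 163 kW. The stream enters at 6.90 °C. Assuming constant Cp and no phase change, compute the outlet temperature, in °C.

T_out = 39.0 °C

Q = 163 kW = 9780 kJ/min
ΔT = Q/(ṁ·Cp) = 9780/(135×2.26) = 32.055 K
T_out = 6.90 + 32.055 = 38.955 °C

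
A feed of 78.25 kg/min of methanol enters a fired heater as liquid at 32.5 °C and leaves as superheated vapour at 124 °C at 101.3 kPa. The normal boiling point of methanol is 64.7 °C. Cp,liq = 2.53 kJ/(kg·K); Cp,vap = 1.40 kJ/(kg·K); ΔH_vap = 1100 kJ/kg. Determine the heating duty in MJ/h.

Q = 5940 MJ/h

liquid 32.5→64.7 °C: 81.466 kJ/kg
vaporisation at 64.7 °C: 1100 kJ/kg
vapour 64.7→124 °C: 83.02 kJ/kg
Δh = 81.466 + 1100 + 83.02 = 1264.5 kJ/kg
Q = ṁ·Δh = 78.25 kg/min × 1264.5 kJ/kg = 98946 kJ/min
|Q| = 1649.1 kW = 5936.8 MJ/h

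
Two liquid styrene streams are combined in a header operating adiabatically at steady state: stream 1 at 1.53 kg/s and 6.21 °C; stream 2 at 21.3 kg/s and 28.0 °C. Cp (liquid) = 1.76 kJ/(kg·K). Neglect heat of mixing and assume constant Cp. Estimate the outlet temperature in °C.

T_out = 26.5 °C

No heat crosses the boundary, so H_out = H_in.
Σ ṁᵢCp,ᵢTᵢ = 1.53×1.76×6.21 + 21.3×1.76×28.0 = 1066.4
Σ ṁᵢCp,ᵢ = 1.53×1.76 + 21.3×1.76 = 40.181
T_out = 1066.4 / 40.181 = 26.54 °C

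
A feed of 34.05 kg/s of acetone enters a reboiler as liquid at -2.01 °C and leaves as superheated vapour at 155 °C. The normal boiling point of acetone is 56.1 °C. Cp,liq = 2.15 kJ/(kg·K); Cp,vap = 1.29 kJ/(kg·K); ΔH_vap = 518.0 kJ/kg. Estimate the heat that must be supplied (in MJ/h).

Q = 94500 MJ/h

liquid -2.01→56.1 °C: 124.94 kJ/kg
vaporisation at 56.1 °C: 518 kJ/kg
vapour 56.1→155 °C: 127.58 kJ/kg
Δh = 124.94 + 518 + 127.58 = 770.52 kJ/kg
Q = ṁ·Δh = 34.05 kg/s × 770.52 kJ/kg = 26236 kJ/s
|Q| = 26236 kW = 94450 MJ/h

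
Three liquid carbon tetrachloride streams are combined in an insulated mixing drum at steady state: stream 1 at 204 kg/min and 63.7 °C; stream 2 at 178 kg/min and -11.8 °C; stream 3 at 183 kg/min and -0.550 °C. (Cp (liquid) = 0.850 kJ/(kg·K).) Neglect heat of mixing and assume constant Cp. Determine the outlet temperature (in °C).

Energy balance with Q = 0: Σ ṁᵢCp,ᵢ(T_out − Tᵢ) = 0
T_out = Σ ṁᵢCp,ᵢTᵢ / Σ ṁᵢCp,ᵢ
      = 9174.7 / 480.25 = 19.104 °C

T_out = 19.1 °C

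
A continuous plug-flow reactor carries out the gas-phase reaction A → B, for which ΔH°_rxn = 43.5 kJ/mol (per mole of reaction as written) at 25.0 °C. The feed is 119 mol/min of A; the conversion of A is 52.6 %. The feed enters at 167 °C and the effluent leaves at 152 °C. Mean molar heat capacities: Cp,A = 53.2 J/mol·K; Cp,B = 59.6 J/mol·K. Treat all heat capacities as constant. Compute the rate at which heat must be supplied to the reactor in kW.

Extent of reaction ξ = 0.526 × 119 = 62.594 mol/min
Reaction term: ξ·ΔH°_rxn = 62.594 × 43.5 = 2722.8 kJ/min
Sensible, feed 167→25 °C: -898.97 kJ/min
Outlet flows (mol/min): A 56.406, B 62.594
Sensible, products 25→152 °C: 854.89 kJ/min
Q = ΔH = 2678.8 kJ/min = 44.646 kW
Heat supplied = 44.646 kW

Q_in = 44.6 kW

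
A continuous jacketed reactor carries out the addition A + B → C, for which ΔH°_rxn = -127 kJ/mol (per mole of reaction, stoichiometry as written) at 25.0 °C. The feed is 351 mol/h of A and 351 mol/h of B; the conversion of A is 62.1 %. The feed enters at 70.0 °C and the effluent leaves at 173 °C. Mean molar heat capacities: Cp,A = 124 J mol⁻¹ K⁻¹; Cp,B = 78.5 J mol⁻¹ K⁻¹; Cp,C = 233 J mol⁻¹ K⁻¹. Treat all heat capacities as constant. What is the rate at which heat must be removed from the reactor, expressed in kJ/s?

Extent of reaction ξ = 0.621 × 351 = 217.97 mol/h
Reaction term: ξ·ΔH°_rxn = 217.97 × -127 = -27682 kJ/h
Sensible, feed 70.0→25 °C: -3198.5 kJ/h
Outlet flows (mol/h): A 133.03, B 133.03, C 217.97
Sensible, products 25→173 °C: 11503 kJ/h
Q = ΔH = -19377 kJ/h = -5.3826 kW
Heat removed = 5.3826 kJ/s

Q_out = 5.38 kJ/s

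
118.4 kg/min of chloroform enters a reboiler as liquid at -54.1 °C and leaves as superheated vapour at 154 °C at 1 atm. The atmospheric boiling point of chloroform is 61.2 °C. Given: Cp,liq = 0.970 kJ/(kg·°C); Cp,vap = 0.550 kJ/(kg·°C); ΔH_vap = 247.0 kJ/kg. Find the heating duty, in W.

liquid -54.1→61.2 °C: 111.84 kJ/kg
vaporisation at 61.2 °C: 247 kJ/kg
vapour 61.2→154 °C: 51.04 kJ/kg
Δh = 111.84 + 247 + 51.04 = 409.88 kJ/kg
Q = ṁ·Δh = 118.4 kg/min × 409.88 kJ/kg = 48530 kJ/min
|Q| = 808.83 kW = 808830 W

Q = 809000 W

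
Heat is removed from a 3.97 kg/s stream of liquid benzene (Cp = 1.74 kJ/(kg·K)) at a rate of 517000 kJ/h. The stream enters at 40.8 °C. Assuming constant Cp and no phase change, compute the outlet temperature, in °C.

T_out = 20.0 °C

Q = 517000 kJ/h = 143.61 kJ/s
ΔT = Q/(ṁ·Cp) = 143.61/(3.97×1.74) = 20.79 K
T_out = 40.8 − 20.79 = 20.01 °C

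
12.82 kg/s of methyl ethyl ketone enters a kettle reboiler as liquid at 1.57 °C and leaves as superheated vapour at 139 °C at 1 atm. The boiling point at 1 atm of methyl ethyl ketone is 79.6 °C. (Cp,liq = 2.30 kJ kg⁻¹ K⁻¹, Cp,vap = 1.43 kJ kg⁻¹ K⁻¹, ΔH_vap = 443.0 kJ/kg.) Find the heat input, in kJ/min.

Q = 544000 kJ/min

liquid 1.57→79.6 °C: 179.47 kJ/kg
vaporisation at 79.6 °C: 443 kJ/kg
vapour 79.6→139 °C: 84.942 kJ/kg
Δh = 179.47 + 443 + 84.942 = 707.41 kJ/kg
Q = ṁ·Δh = 12.82 kg/s × 707.41 kJ/kg = 9069 kJ/s
|Q| = 9069 kW = 544140 kJ/min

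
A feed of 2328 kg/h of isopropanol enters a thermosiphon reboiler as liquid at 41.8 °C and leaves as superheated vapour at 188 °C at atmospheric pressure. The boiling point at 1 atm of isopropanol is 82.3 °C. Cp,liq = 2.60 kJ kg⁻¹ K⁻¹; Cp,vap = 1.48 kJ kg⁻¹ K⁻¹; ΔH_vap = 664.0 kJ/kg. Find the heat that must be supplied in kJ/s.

Q = 599 kJ/s

liquid 41.8→82.3 °C: 105.3 kJ/kg
vaporisation at 82.3 °C: 664 kJ/kg
vapour 82.3→188 °C: 156.44 kJ/kg
Δh = 105.3 + 664 + 156.44 = 925.74 kJ/kg
Q = ṁ·Δh = 2328 kg/h × 925.74 kJ/kg = 2.1551e+06 kJ/h
|Q| = 598.64 kW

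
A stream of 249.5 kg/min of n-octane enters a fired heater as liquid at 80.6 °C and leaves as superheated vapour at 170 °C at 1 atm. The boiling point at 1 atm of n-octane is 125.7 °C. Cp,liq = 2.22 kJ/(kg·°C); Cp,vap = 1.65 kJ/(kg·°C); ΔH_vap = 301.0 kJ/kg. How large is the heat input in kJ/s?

Q = 1970 kJ/s

liquid 80.6→125.7 °C: 100.12 kJ/kg
vaporisation at 125.7 °C: 301 kJ/kg
vapour 125.7→170 °C: 73.095 kJ/kg
Δh = 100.12 + 301 + 73.095 = 474.22 kJ/kg
Q = ṁ·Δh = 249.5 kg/min × 474.22 kJ/kg = 118320 kJ/min
|Q| = 1972 kW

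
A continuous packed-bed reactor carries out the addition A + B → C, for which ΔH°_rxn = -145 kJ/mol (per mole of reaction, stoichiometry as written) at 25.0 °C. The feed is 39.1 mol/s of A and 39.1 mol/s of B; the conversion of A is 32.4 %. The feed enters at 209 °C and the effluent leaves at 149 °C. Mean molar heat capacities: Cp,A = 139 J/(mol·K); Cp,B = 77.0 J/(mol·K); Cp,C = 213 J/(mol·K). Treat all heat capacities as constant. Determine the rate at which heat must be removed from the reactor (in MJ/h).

Q_out = 8450 MJ/h

Extent of reaction ξ = 0.324 × 39.1 = 12.668 mol/s
Reaction term: ξ·ΔH°_rxn = 12.668 × -145 = -1836.9 kJ/s
Sensible, feed 209→25 °C: -1554 kJ/s
Outlet flows (mol/s): A 26.432, B 26.432, C 12.668
Sensible, products 25→149 °C: 1042.5 kJ/s
Q = ΔH = -2348.4 kJ/s = -2348.4 kW
Heat removed = 8454.1 MJ/h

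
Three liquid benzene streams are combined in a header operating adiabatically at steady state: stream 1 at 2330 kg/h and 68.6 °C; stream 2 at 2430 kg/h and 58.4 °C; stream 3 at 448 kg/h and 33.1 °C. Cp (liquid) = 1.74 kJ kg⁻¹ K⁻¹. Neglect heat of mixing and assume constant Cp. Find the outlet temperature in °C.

T_out = 60.8 °C

No heat crosses the boundary, so H_out = H_in.
T_out = Σ ṁᵢCp,ᵢTᵢ / Σ ṁᵢCp,ᵢ
      = 550850 / 9061.9 = 60.787 °C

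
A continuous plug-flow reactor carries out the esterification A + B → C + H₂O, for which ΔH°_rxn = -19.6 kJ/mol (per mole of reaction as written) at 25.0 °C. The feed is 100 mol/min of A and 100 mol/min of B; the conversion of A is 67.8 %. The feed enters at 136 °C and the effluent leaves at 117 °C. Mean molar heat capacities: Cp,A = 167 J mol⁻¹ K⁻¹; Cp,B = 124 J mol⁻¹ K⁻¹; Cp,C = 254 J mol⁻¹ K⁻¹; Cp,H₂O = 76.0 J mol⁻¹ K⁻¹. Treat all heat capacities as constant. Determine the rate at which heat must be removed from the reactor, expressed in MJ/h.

Extent of reaction ξ = 0.678 × 100 = 67.8 mol/min
Reaction term: ξ·ΔH°_rxn = 67.8 × -19.6 = -1328.9 kJ/min
Sensible, feed 136→25 °C: -3230.1 kJ/min
Outlet flows (mol/min): A 32.2, B 32.2, C 67.8, H₂O 67.8
Sensible, products 25→117 °C: 2920.5 kJ/min
Q = ΔH = -1638.5 kJ/min = -27.309 kW
Heat removed = 98.311 MJ/h

Q_out = 98.3 MJ/h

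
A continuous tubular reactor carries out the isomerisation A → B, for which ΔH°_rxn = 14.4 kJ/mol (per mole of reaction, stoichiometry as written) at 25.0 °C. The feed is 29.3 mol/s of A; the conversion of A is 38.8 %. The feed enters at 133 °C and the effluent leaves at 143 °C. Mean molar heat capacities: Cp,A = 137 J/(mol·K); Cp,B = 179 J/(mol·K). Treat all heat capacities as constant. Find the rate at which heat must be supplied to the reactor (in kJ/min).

Q_in = 15600 kJ/min

Extent of reaction ξ = 0.388 × 29.3 = 11.368 mol/s
Reaction term: ξ·ΔH°_rxn = 11.368 × 14.4 = 163.7 kJ/s
Sensible, feed 133→25 °C: -433.52 kJ/s
Outlet flows (mol/s): A 17.932, B 11.368
Sensible, products 25→143 °C: 530.01 kJ/s
Q = ΔH = 260.19 kJ/s = 260.19 kW
Heat supplied = 15611 kJ/min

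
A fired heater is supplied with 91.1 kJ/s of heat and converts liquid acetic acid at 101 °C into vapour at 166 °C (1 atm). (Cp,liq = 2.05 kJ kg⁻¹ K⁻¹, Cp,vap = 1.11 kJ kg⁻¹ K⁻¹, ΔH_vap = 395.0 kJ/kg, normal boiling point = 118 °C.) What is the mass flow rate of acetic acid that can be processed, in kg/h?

Δh = 2.05×(118−101) + 395.0 + 1.11×(166−118) = 483.13 kJ/kg
Q = 91.1 kJ/s = 91.1 kJ/s = 327960 kJ/h
ṁ = Q/Δh = 327960 / 483.13 = 678.82 kg/h

ṁ = 679 kg/h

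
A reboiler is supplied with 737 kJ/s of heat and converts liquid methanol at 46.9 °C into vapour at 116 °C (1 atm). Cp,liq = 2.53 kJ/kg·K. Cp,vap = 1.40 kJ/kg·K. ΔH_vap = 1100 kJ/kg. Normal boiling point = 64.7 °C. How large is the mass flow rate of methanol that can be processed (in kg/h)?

Δh = 2.53×(64.7−46.9) + 1100 + 1.40×(116−64.7) = 1216.9 kJ/kg
Q = 737 kJ/s = 737 kJ/s = 2.6532e+06 kJ/h
ṁ = Q/Δh = 2.6532e+06 / 1216.9 = 2180.4 kg/h

ṁ = 2180 kg/h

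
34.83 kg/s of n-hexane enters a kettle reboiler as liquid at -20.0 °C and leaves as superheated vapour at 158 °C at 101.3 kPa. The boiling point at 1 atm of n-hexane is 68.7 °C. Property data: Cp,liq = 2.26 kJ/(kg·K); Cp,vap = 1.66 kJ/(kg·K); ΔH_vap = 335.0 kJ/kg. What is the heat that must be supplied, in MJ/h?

Q = 85700 MJ/h

liquid -20.0→68.7 °C: 200.46 kJ/kg
vaporisation at 68.7 °C: 335 kJ/kg
vapour 68.7→158 °C: 148.24 kJ/kg
Δh = 200.46 + 335 + 148.24 = 683.7 kJ/kg
Q = ṁ·Δh = 34.83 kg/s × 683.7 kJ/kg = 23813 kJ/s
|Q| = 23813 kW = 85728 MJ/h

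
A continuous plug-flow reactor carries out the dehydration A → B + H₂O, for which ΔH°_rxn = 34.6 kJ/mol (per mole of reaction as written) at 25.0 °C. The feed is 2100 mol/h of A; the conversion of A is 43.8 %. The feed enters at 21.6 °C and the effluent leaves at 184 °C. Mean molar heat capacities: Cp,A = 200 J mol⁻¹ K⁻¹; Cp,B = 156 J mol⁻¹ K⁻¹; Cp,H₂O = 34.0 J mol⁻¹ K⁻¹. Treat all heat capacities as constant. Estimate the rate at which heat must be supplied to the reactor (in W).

Extent of reaction ξ = 0.438 × 2100 = 919.8 mol/h
Reaction term: ξ·ΔH°_rxn = 919.8 × 34.6 = 31825 kJ/h
Sensible, feed 21.6→25 °C: 1428 kJ/h
Outlet flows (mol/h): A 1180.2, B 919.8, H₂O 919.8
Sensible, products 25→184 °C: 65318 kJ/h
Q = ΔH = 98571 kJ/h = 27.381 kW
Heat supplied = 27381 W

Q_in = 27400 W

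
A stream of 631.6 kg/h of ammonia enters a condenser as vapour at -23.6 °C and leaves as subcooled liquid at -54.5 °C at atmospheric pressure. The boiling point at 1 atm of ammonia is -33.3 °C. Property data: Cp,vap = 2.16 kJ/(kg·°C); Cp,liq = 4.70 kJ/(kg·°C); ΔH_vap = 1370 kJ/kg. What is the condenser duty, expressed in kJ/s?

vapour -23.6→-33.3 °C: -20.952 kJ/kg
condensation at -33.3 °C: -1370 kJ/kg
liquid -33.3→-54.5 °C: -99.64 kJ/kg
Δh = -20.952 + -1370 + -99.64 = -1490.6 kJ/kg
Q = ṁ·Δh = 631.6 kg/h × -1490.6 kJ/kg = -941460 kJ/h
|Q| = 261.52 kW

Q_c = 262 kJ/s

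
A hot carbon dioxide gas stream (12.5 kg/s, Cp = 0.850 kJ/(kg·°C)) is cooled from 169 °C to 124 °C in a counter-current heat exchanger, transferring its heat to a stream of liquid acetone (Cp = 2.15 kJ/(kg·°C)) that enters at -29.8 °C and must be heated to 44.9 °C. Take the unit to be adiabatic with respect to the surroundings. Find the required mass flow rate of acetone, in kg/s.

Heat released by hot stream: Q = 12.5 × 0.850 × (169 − 124) = 478.12 kJ/s
Energy balance on cold side (adiabatic exchanger): Q = ṁ_c·Cp_c·(T_c,out − T_c,in)
ṁ_c = 478.12 / [2.15 × (44.9 − -29.8)] = 2.977 kg/s

ṁ_c = 2.98 kg/s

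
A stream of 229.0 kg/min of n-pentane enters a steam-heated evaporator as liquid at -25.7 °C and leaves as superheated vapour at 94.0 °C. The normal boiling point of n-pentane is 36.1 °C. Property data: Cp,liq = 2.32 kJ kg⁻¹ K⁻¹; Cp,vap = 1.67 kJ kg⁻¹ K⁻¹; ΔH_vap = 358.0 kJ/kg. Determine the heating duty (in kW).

liquid -25.7→36.1 °C: 143.38 kJ/kg
vaporisation at 36.1 °C: 358 kJ/kg
vapour 36.1→94.0 °C: 96.693 kJ/kg
Δh = 143.38 + 358 + 96.693 = 598.07 kJ/kg
Q = ṁ·Δh = 229.0 kg/min × 598.07 kJ/kg = 136960 kJ/min
|Q| = 2282.6 kW

Q = 2280 kW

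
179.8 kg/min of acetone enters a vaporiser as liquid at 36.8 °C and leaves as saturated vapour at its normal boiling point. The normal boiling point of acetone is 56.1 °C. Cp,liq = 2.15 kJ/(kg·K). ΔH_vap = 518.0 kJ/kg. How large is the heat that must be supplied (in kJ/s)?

liquid 36.8→56.1 °C: 41.495 kJ/kg
vaporisation at 56.1 °C: 518 kJ/kg
Δh = 41.495 + 518 = 559.5 kJ/kg
Q = ṁ·Δh = 179.8 kg/min × 559.5 kJ/kg = 100600 kJ/min
|Q| = 1676.6 kW

Q = 1680 kJ/s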